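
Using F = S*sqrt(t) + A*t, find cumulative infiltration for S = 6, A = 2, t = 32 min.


F = S*sqrt(t) + A*t
F = 6*sqrt(32) + 2*32
F = 6*5.656854 + 64

97.9411 mm


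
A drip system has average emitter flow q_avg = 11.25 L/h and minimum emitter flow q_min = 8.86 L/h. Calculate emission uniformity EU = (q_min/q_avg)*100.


EU = (q_min/q_avg)*100 = (8.86/11.25)*100 = 78.7556%

78.7556 %


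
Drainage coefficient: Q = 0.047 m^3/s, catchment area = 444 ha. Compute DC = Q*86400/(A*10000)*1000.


DC = Q * 86400 / (A * 10000) * 1000
DC = 0.047 * 86400 / (444 * 10000) * 1000
DC = 4060800.0000 / 4440000

0.9146 mm/day


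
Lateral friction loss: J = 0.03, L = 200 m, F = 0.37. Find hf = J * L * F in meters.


hf = J * L * F = 0.03 * 200 * 0.37 = 2.2200 m

2.2200 m


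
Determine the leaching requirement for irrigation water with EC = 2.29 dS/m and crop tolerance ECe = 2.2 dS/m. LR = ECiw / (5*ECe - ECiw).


LR = ECiw / (5*ECe - ECiw)
LR = 2.29 / (5*2.2 - 2.29)
LR = 2.29 / 8.7100

0.2629


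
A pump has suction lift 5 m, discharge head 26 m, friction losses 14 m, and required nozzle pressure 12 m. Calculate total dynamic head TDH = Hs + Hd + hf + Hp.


TDH = Hs + Hd + hf + Hp = 5 + 26 + 14 + 12 = 57

57 m


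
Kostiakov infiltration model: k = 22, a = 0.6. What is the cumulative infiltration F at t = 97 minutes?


F = k * t^a = 22 * 97^0.6
F = 22 * 15.561915

342.3621 mm


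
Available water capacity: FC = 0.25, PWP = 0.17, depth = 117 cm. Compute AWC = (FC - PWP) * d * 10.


AWC = (FC - PWP) * d * 10
AWC = (0.25 - 0.17) * 117 * 10
AWC = 0.0800 * 117 * 10

93.6000 mm


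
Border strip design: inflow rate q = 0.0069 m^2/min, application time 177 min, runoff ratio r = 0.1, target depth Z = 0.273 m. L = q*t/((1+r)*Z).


L = q*t/((1+r)*Z)
L = 0.0069*177/((1+0.1)*0.273)
L = 1.2213/0.3003

4.0669 m


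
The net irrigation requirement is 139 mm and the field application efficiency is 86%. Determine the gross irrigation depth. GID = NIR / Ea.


Ea = 86% = 0.86
GID = NIR / Ea = 139 / 0.86 = 161.6279 mm

161.6279 mm


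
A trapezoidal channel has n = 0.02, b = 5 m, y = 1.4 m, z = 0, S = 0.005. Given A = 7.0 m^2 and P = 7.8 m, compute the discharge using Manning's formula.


R = A/P = 7.0/7.8 = 0.897436
Q = (1/0.02) * 7.0 * 0.897436^(2/3) * 0.005^0.5

23.0262 m^3/s


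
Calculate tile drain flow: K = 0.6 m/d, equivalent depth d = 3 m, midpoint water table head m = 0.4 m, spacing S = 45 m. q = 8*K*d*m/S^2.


q = 8*K*d*m/S^2
q = 8*0.6*3*0.4/45^2
q = 5.7600 / 2025

0.0028 m/d


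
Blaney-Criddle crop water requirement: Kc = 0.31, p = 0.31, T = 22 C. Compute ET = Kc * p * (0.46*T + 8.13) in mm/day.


ET = Kc * p * (0.46*T + 8.13)
ET = 0.31 * 0.31 * (0.46*22 + 8.13)
ET = 0.31 * 0.31 * 18.2500

1.7538 mm/day


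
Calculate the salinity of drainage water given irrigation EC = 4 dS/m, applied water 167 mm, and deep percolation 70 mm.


EC_dw = EC_iw * D_iw / D_dw
EC_dw = 4 * 167 / 70
EC_dw = 668 / 70

9.5429 dS/m


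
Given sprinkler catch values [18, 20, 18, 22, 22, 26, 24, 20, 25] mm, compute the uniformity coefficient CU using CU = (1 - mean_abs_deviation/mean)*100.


mean = 21.666667 mm
MAD = 2.370370 mm
CU = (1 - 2.370370/21.666667)*100

89.0598 %


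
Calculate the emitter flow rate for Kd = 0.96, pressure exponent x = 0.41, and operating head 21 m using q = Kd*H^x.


q = Kd * H^x = 0.96 * 21^0.41 = 0.96 * 3.484255

3.3449 L/h


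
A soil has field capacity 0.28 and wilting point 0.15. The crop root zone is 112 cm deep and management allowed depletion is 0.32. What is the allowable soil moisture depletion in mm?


SMD = (FC - PWP) * d * MAD * 10
SMD = (0.28 - 0.15) * 112 * 0.32 * 10
SMD = 0.1300 * 112 * 0.32 * 10

46.5920 mm


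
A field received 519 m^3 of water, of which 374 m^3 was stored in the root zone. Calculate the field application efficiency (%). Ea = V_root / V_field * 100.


Ea = V_root / V_field * 100 = 374 / 519 * 100 = 72.0617%

72.0617 %


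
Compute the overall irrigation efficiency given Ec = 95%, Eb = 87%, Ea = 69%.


Ec = 0.95, Eb = 0.87, Ea = 0.69
E = 0.95 * 0.87 * 0.69 * 100 = 57.0285%

57.0285 %


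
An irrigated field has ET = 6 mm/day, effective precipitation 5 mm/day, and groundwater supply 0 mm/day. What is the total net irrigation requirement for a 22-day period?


Daily deficit = ET - Pe - GW = 6 - 5 - 0 = 1 mm/day
NIR = 1 * 22 = 22 mm

22.0000 mm


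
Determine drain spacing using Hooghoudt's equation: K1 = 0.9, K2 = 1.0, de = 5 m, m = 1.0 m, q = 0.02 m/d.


S^2 = 8*K2*de*m/q + 4*K1*m^2/q
S^2 = 8*1.0*5*1.0/0.02 + 4*0.9*1.0^2/0.02
S = sqrt(2180.0000)

46.6905 m


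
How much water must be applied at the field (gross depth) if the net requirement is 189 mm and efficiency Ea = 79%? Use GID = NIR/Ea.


Ea = 79% = 0.79
GID = NIR / Ea = 189 / 0.79 = 239.2405 mm

239.2405 mm


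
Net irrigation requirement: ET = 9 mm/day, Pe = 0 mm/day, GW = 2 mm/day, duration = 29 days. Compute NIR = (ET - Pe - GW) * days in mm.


Daily deficit = ET - Pe - GW = 9 - 0 - 2 = 7 mm/day
NIR = 7 * 29 = 203 mm

203.0000 mm


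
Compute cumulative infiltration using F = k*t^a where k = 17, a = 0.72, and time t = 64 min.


F = k * t^a = 17 * 64^0.72
F = 17 * 19.973289

339.5459 mm


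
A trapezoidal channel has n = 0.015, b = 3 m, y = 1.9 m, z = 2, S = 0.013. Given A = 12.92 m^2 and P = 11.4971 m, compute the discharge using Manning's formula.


R = A/P = 12.92/11.4971 = 1.123762
Q = (1/0.015) * 12.92 * 1.123762^(2/3) * 0.013^0.5

106.1514 m^3/s


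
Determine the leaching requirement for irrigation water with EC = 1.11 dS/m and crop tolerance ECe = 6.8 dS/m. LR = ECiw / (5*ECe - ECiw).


LR = ECiw / (5*ECe - ECiw)
LR = 1.11 / (5*6.8 - 1.11)
LR = 1.11 / 32.8900

0.0337


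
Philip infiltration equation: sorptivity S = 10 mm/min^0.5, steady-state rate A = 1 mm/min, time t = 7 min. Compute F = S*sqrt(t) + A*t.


F = S*sqrt(t) + A*t
F = 10*sqrt(7) + 1*7
F = 10*2.645751 + 7

33.4575 mm


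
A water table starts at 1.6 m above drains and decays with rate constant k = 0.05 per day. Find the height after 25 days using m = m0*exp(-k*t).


m = m0 * exp(-k*t)
m = 1.6 * exp(-0.05 * 25)
m = 1.6 * exp(-1.2500)

0.4584 m


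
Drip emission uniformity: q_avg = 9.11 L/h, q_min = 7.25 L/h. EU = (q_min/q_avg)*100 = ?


EU = (q_min/q_avg)*100 = (7.25/9.11)*100 = 79.5829%

79.5829 %


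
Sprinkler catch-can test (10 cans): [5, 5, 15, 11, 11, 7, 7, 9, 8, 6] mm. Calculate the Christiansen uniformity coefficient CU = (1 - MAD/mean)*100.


mean = 8.400000 mm
MAD = 2.480000 mm
CU = (1 - 2.480000/8.400000)*100

70.4762 %


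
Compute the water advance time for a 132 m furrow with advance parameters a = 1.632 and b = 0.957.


t = (L/a)^(1/b)
t = (132/1.632)^(1/0.957)
t = 80.882353^(1/0.957)

98.5321 min


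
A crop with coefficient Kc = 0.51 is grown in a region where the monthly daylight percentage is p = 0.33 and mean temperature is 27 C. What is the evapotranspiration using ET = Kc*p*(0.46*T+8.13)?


ET = Kc * p * (0.46*T + 8.13)
ET = 0.51 * 0.33 * (0.46*27 + 8.13)
ET = 0.51 * 0.33 * 20.5500

3.4586 mm/day


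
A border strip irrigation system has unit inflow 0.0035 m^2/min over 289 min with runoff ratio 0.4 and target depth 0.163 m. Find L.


L = q*t/((1+r)*Z)
L = 0.0035*289/((1+0.4)*0.163)
L = 1.0115/0.2282

4.4325 m


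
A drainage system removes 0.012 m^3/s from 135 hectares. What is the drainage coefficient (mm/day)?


DC = Q * 86400 / (A * 10000) * 1000
DC = 0.012 * 86400 / (135 * 10000) * 1000
DC = 1036800.0000 / 1350000

0.7680 mm/day


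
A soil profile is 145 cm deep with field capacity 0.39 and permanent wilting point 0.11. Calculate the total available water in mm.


AWC = (FC - PWP) * d * 10
AWC = (0.39 - 0.11) * 145 * 10
AWC = 0.2800 * 145 * 10

406.0000 mm


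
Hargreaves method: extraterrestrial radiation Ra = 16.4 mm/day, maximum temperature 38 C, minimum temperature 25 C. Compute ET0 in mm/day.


Tmean = (Tmax + Tmin)/2 = (38 + 25)/2 = 31.5
ET0 = 0.0023 * 16.4 * (31.5 + 17.8) * sqrt(38 - 25)
ET0 = 0.0023 * 16.4 * 49.3 * 3.605551

6.7049 mm/day


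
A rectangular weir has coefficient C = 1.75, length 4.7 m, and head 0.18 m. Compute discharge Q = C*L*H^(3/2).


Q = C * L * H^(3/2) = 1.75 * 4.7 * 0.18^1.5 = 1.75 * 4.7 * 0.076368

0.6281 m^3/s


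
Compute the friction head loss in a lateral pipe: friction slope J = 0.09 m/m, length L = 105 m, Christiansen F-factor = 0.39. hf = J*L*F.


hf = J * L * F = 0.09 * 105 * 0.39 = 3.6855 m

3.6855 m


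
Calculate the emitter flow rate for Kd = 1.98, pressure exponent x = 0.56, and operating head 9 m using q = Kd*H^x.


q = Kd * H^x = 1.98 * 9^0.56 = 1.98 * 3.422755

6.7771 L/h


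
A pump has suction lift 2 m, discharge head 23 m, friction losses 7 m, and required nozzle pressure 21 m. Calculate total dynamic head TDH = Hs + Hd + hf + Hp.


TDH = Hs + Hd + hf + Hp = 2 + 23 + 7 + 21 = 53

53 m


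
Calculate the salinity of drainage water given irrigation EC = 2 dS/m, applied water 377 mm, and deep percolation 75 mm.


EC_dw = EC_iw * D_iw / D_dw
EC_dw = 2 * 377 / 75
EC_dw = 754 / 75

10.0533 dS/m


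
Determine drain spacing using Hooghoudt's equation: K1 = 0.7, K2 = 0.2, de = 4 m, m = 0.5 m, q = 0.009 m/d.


S^2 = 8*K2*de*m/q + 4*K1*m^2/q
S^2 = 8*0.2*4*0.5/0.009 + 4*0.7*0.5^2/0.009
S = sqrt(433.3333)

20.8167 m


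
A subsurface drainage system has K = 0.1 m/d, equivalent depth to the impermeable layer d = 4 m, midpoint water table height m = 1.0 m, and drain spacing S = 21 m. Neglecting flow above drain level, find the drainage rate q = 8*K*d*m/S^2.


q = 8*K*d*m/S^2
q = 8*0.1*4*1.0/21^2
q = 3.2000 / 441

0.0073 m/d


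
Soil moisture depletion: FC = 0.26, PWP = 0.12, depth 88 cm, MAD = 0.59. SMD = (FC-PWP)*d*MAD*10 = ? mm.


SMD = (FC - PWP) * d * MAD * 10
SMD = (0.26 - 0.12) * 88 * 0.59 * 10
SMD = 0.1400 * 88 * 0.59 * 10

72.6880 mm


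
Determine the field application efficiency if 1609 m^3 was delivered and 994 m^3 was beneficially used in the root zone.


Ea = V_root / V_field * 100 = 994 / 1609 * 100 = 61.7775%

61.7775 %


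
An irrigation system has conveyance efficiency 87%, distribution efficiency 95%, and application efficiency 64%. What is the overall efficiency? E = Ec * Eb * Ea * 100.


Ec = 0.87, Eb = 0.95, Ea = 0.64
E = 0.87 * 0.95 * 0.64 * 100 = 52.8960%

52.8960 %


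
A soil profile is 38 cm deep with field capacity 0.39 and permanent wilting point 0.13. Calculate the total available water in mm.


AWC = (FC - PWP) * d * 10
AWC = (0.39 - 0.13) * 38 * 10
AWC = 0.2600 * 38 * 10

98.8000 mm


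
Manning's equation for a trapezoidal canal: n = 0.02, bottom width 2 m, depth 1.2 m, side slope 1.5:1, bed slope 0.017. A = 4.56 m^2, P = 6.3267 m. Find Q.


R = A/P = 4.56/6.3267 = 0.720755
Q = (1/0.02) * 4.56 * 0.720755^(2/3) * 0.017^0.5

23.8974 m^3/s


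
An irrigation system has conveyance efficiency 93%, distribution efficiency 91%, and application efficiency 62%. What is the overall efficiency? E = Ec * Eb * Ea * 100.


Ec = 0.93, Eb = 0.91, Ea = 0.62
E = 0.93 * 0.91 * 0.62 * 100 = 52.4706%

52.4706 %


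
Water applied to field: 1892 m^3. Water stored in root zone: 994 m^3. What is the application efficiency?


Ea = V_root / V_field * 100 = 994 / 1892 * 100 = 52.5370%

52.5370 %


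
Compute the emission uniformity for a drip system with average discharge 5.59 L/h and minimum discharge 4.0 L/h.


EU = (q_min/q_avg)*100 = (4.0/5.59)*100 = 71.5564%

71.5564 %


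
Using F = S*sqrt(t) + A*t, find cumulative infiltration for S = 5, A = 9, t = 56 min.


F = S*sqrt(t) + A*t
F = 5*sqrt(56) + 9*56
F = 5*7.483315 + 504

541.4166 mm


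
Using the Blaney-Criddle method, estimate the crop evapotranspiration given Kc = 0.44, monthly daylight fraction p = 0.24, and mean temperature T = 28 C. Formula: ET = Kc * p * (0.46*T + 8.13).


ET = Kc * p * (0.46*T + 8.13)
ET = 0.44 * 0.24 * (0.46*28 + 8.13)
ET = 0.44 * 0.24 * 21.0100

2.2187 mm/day


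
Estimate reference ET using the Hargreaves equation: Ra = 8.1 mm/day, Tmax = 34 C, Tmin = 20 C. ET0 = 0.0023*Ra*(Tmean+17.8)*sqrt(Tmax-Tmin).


Tmean = (Tmax + Tmin)/2 = (34 + 20)/2 = 27.0
ET0 = 0.0023 * 8.1 * (27.0 + 17.8) * sqrt(34 - 20)
ET0 = 0.0023 * 8.1 * 44.8 * 3.741657

3.1229 mm/day


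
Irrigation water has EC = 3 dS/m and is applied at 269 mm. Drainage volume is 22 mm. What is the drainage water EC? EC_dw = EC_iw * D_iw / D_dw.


EC_dw = EC_iw * D_iw / D_dw
EC_dw = 3 * 269 / 22
EC_dw = 807 / 22

36.6818 dS/m


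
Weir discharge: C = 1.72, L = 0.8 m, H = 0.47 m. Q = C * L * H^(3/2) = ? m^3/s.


Q = C * L * H^(3/2) = 1.72 * 0.8 * 0.47^1.5 = 1.72 * 0.8 * 0.322216

0.4434 m^3/s


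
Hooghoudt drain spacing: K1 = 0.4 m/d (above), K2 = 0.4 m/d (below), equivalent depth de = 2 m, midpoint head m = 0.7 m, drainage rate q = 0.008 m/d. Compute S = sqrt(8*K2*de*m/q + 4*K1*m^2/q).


S^2 = 8*K2*de*m/q + 4*K1*m^2/q
S^2 = 8*0.4*2*0.7/0.008 + 4*0.4*0.7^2/0.008
S = sqrt(658.0000)

25.6515 m


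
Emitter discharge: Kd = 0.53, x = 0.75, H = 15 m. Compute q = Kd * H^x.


q = Kd * H^x = 0.53 * 15^0.75 = 0.53 * 7.621991

4.0397 L/h


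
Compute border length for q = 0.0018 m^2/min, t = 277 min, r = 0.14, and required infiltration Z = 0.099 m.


L = q*t/((1+r)*Z)
L = 0.0018*277/((1+0.14)*0.099)
L = 0.4986/0.11286

4.4179 m


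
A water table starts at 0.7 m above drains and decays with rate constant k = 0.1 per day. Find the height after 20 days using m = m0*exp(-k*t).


m = m0 * exp(-k*t)
m = 0.7 * exp(-0.1 * 20)
m = 0.7 * exp(-2.0000)

0.0947 m


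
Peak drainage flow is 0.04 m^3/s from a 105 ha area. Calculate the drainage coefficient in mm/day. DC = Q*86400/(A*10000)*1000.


DC = Q * 86400 / (A * 10000) * 1000
DC = 0.04 * 86400 / (105 * 10000) * 1000
DC = 3456000.0000 / 1050000

3.2914 mm/day


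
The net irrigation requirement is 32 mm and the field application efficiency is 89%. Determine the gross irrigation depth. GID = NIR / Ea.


Ea = 89% = 0.89
GID = NIR / Ea = 32 / 0.89 = 35.9551 mm

35.9551 mm


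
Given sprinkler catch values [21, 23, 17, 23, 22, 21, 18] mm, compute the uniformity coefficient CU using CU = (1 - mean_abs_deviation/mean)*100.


mean = 20.714286 mm
MAD = 1.836735 mm
CU = (1 - 1.836735/20.714286)*100

91.1330 %


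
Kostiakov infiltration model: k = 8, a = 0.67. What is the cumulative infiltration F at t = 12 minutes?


F = k * t^a = 8 * 12^0.67
F = 8 * 5.285078

42.2806 mm


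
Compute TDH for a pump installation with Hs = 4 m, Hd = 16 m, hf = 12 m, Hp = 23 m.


TDH = Hs + Hd + hf + Hp = 4 + 16 + 12 + 23 = 55

55 m


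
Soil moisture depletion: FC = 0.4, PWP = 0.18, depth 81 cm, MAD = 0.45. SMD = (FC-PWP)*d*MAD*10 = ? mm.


SMD = (FC - PWP) * d * MAD * 10
SMD = (0.4 - 0.18) * 81 * 0.45 * 10
SMD = 0.2200 * 81 * 0.45 * 10

80.1900 mm


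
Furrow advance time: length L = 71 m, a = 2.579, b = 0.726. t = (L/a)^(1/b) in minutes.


t = (L/a)^(1/b)
t = (71/2.579)^(1/0.726)
t = 27.530050^(1/0.726)

96.2067 min


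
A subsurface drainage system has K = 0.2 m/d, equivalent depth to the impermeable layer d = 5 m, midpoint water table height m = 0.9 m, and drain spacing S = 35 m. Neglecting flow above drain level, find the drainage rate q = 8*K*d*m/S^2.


q = 8*K*d*m/S^2
q = 8*0.2*5*0.9/35^2
q = 7.2000 / 1225

0.0059 m/d


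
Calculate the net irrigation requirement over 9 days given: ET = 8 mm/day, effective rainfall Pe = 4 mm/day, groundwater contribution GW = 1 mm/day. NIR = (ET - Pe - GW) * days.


Daily deficit = ET - Pe - GW = 8 - 4 - 1 = 3 mm/day
NIR = 3 * 9 = 27 mm

27.0000 mm


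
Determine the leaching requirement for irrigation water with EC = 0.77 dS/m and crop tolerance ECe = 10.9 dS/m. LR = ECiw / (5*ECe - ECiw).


LR = ECiw / (5*ECe - ECiw)
LR = 0.77 / (5*10.9 - 0.77)
LR = 0.77 / 53.7300

0.0143


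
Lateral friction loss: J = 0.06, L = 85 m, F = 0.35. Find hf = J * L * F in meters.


hf = J * L * F = 0.06 * 85 * 0.35 = 1.7850 m

1.7850 m


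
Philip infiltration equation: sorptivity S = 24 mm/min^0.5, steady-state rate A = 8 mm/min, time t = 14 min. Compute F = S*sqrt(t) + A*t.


F = S*sqrt(t) + A*t
F = 24*sqrt(14) + 8*14
F = 24*3.741657 + 112

201.7998 mm


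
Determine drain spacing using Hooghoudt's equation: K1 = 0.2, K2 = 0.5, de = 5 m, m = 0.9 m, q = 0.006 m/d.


S^2 = 8*K2*de*m/q + 4*K1*m^2/q
S^2 = 8*0.5*5*0.9/0.006 + 4*0.2*0.9^2/0.006
S = sqrt(3108.0000)

55.7494 m


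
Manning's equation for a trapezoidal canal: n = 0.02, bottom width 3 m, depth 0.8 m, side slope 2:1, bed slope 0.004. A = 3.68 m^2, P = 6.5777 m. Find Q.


R = A/P = 3.68/6.5777 = 0.559466
Q = (1/0.02) * 3.68 * 0.559466^(2/3) * 0.004^0.5

7.9013 m^3/s


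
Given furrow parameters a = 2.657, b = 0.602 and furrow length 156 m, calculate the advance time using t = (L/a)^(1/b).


t = (L/a)^(1/b)
t = (156/2.657)^(1/0.602)
t = 58.712834^(1/0.602)

867.1511 min


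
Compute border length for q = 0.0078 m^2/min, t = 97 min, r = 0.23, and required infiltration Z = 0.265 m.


L = q*t/((1+r)*Z)
L = 0.0078*97/((1+0.23)*0.265)
L = 0.7566/0.32595

2.3212 m


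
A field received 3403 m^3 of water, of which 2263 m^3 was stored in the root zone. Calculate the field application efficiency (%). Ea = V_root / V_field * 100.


Ea = V_root / V_field * 100 = 2263 / 3403 * 100 = 66.5001%

66.5001 %


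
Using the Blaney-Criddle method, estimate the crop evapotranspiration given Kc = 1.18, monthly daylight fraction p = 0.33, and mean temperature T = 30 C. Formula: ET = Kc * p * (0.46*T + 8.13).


ET = Kc * p * (0.46*T + 8.13)
ET = 1.18 * 0.33 * (0.46*30 + 8.13)
ET = 1.18 * 0.33 * 21.9300

8.5395 mm/day


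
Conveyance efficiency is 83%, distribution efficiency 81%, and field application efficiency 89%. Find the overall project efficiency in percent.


Ec = 0.83, Eb = 0.81, Ea = 0.89
E = 0.83 * 0.81 * 0.89 * 100 = 59.8347%

59.8347 %


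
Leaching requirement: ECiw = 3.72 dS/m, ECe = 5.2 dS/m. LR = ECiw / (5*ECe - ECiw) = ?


LR = ECiw / (5*ECe - ECiw)
LR = 3.72 / (5*5.2 - 3.72)
LR = 3.72 / 22.2800

0.1670


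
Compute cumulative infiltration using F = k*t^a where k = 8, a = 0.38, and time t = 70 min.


F = k * t^a = 8 * 70^0.38
F = 8 * 5.025014

40.2001 mm


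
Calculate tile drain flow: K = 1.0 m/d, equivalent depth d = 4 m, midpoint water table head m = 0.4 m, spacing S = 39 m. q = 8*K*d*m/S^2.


q = 8*K*d*m/S^2
q = 8*1.0*4*0.4/39^2
q = 12.8000 / 1521

0.0084 m/d


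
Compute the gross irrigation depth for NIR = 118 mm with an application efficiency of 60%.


Ea = 60% = 0.6
GID = NIR / Ea = 118 / 0.6 = 196.6667 mm

196.6667 mm


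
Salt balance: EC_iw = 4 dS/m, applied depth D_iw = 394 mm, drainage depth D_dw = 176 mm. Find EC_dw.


EC_dw = EC_iw * D_iw / D_dw
EC_dw = 4 * 394 / 176
EC_dw = 1576 / 176

8.9545 dS/m


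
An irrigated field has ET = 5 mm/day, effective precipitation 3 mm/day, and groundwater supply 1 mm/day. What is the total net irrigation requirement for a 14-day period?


Daily deficit = ET - Pe - GW = 5 - 3 - 1 = 1 mm/day
NIR = 1 * 14 = 14 mm

14.0000 mm


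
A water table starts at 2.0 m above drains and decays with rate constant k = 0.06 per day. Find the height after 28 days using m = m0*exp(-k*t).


m = m0 * exp(-k*t)
m = 2.0 * exp(-0.06 * 28)
m = 2.0 * exp(-1.6800)

0.3727 m


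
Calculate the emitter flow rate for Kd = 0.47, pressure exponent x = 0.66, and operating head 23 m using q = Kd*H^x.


q = Kd * H^x = 0.47 * 23^0.66 = 0.47 * 7.920277

3.7225 L/h


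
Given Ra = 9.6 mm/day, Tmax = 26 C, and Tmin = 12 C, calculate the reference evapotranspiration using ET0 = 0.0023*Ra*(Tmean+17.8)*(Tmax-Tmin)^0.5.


Tmean = (Tmax + Tmin)/2 = (26 + 12)/2 = 19.0
ET0 = 0.0023 * 9.6 * (19.0 + 17.8) * sqrt(26 - 12)
ET0 = 0.0023 * 9.6 * 36.8 * 3.741657

3.0403 mm/day


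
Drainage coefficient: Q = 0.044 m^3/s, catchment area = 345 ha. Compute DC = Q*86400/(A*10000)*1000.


DC = Q * 86400 / (A * 10000) * 1000
DC = 0.044 * 86400 / (345 * 10000) * 1000
DC = 3801600.0000 / 3450000

1.1019 mm/day


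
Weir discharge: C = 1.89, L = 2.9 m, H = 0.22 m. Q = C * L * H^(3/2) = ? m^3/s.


Q = C * L * H^(3/2) = 1.89 * 2.9 * 0.22^1.5 = 1.89 * 2.9 * 0.103189

0.5656 m^3/s


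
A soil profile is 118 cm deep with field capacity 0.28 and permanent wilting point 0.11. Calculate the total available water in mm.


AWC = (FC - PWP) * d * 10
AWC = (0.28 - 0.11) * 118 * 10
AWC = 0.1700 * 118 * 10

200.6000 mm


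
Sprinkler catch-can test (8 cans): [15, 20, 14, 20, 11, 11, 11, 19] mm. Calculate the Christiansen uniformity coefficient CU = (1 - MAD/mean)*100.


mean = 15.125000 mm
MAD = 3.406250 mm
CU = (1 - 3.406250/15.125000)*100

77.4793 %


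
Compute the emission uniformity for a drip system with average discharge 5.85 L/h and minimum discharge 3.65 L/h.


EU = (q_min/q_avg)*100 = (3.65/5.85)*100 = 62.3932%

62.3932 %


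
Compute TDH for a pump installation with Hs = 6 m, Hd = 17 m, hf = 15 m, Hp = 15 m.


TDH = Hs + Hd + hf + Hp = 6 + 17 + 15 + 15 = 53

53 m


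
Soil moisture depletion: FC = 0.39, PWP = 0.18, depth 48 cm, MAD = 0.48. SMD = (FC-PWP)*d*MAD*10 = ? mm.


SMD = (FC - PWP) * d * MAD * 10
SMD = (0.39 - 0.18) * 48 * 0.48 * 10
SMD = 0.2100 * 48 * 0.48 * 10

48.3840 mm


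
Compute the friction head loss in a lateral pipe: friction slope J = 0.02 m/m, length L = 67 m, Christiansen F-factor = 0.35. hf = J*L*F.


hf = J * L * F = 0.02 * 67 * 0.35 = 0.4690 m

0.4690 m


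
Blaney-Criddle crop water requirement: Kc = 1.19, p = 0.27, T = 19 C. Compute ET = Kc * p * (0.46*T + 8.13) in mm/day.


ET = Kc * p * (0.46*T + 8.13)
ET = 1.19 * 0.27 * (0.46*19 + 8.13)
ET = 1.19 * 0.27 * 16.8700

5.4203 mm/day


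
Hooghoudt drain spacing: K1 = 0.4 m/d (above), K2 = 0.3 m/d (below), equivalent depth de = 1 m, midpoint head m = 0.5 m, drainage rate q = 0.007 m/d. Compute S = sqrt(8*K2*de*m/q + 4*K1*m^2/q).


S^2 = 8*K2*de*m/q + 4*K1*m^2/q
S^2 = 8*0.3*1*0.5/0.007 + 4*0.4*0.5^2/0.007
S = sqrt(228.5714)

15.1186 m


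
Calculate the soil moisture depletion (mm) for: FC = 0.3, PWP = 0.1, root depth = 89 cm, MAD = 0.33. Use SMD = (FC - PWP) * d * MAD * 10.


SMD = (FC - PWP) * d * MAD * 10
SMD = (0.3 - 0.1) * 89 * 0.33 * 10
SMD = 0.2000 * 89 * 0.33 * 10

58.7400 mm


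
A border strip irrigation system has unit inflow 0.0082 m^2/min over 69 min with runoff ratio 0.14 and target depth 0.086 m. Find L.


L = q*t/((1+r)*Z)
L = 0.0082*69/((1+0.14)*0.086)
L = 0.5658/0.09804

5.7711 m


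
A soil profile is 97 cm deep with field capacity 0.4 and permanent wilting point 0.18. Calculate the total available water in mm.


AWC = (FC - PWP) * d * 10
AWC = (0.4 - 0.18) * 97 * 10
AWC = 0.2200 * 97 * 10

213.4000 mm


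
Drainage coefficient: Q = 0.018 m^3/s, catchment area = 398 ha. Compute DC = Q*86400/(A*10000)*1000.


DC = Q * 86400 / (A * 10000) * 1000
DC = 0.018 * 86400 / (398 * 10000) * 1000
DC = 1555200.0000 / 3980000

0.3908 mm/day


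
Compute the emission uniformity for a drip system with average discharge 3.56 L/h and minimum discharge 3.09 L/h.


EU = (q_min/q_avg)*100 = (3.09/3.56)*100 = 86.7978%

86.7978 %


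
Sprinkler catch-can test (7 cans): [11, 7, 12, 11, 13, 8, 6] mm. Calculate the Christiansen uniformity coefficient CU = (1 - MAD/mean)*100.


mean = 9.714286 mm
MAD = 2.326531 mm
CU = (1 - 2.326531/9.714286)*100

76.0504 %


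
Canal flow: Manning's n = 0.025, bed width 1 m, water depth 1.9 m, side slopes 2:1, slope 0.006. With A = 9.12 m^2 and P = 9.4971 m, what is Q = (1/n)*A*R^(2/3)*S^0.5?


R = A/P = 9.12/9.4971 = 0.960293
Q = (1/0.025) * 9.12 * 0.960293^(2/3) * 0.006^0.5

27.5042 m^3/s


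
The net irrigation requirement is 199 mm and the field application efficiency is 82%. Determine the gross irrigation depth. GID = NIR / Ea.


Ea = 82% = 0.82
GID = NIR / Ea = 199 / 0.82 = 242.6829 mm

242.6829 mm


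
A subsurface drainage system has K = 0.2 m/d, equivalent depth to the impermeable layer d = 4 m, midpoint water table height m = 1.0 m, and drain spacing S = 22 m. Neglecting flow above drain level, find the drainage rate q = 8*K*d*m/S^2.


q = 8*K*d*m/S^2
q = 8*0.2*4*1.0/22^2
q = 6.4000 / 484

0.0132 m/d


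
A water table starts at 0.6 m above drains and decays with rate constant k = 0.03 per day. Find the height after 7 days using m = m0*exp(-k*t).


m = m0 * exp(-k*t)
m = 0.6 * exp(-0.03 * 7)
m = 0.6 * exp(-0.2100)

0.4864 m


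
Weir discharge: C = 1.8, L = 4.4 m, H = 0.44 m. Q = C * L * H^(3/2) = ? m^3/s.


Q = C * L * H^(3/2) = 1.8 * 4.4 * 0.44^1.5 = 1.8 * 4.4 * 0.291863

2.3116 m^3/s


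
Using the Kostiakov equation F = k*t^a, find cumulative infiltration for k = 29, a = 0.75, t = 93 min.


F = k * t^a = 29 * 93^0.75
F = 29 * 29.947613

868.4808 mm


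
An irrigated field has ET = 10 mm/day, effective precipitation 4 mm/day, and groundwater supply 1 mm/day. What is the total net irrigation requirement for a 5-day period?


Daily deficit = ET - Pe - GW = 10 - 4 - 1 = 5 mm/day
NIR = 5 * 5 = 25 mm

25.0000 mm


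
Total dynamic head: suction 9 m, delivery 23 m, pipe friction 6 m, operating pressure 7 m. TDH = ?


TDH = Hs + Hd + hf + Hp = 9 + 23 + 6 + 7 = 45

45 m


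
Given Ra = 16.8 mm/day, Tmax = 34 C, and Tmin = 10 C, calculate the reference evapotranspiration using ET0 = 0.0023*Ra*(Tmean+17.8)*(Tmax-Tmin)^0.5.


Tmean = (Tmax + Tmin)/2 = (34 + 10)/2 = 22.0
ET0 = 0.0023 * 16.8 * (22.0 + 17.8) * sqrt(34 - 10)
ET0 = 0.0023 * 16.8 * 39.8 * 4.898979

7.5340 mm/day


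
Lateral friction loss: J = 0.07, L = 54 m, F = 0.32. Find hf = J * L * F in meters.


hf = J * L * F = 0.07 * 54 * 0.32 = 1.2096 m

1.2096 m


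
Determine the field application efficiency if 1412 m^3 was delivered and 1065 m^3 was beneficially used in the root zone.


Ea = V_root / V_field * 100 = 1065 / 1412 * 100 = 75.4249%

75.4249 %


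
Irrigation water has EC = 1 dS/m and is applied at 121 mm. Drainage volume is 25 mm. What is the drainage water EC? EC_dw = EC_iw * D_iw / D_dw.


EC_dw = EC_iw * D_iw / D_dw
EC_dw = 1 * 121 / 25
EC_dw = 121 / 25

4.8400 dS/m


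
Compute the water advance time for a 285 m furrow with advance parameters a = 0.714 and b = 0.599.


t = (L/a)^(1/b)
t = (285/0.714)^(1/0.599)
t = 399.159664^(1/0.599)

22002.9992 min


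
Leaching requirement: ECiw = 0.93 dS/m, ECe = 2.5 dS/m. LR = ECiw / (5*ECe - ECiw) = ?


LR = ECiw / (5*ECe - ECiw)
LR = 0.93 / (5*2.5 - 0.93)
LR = 0.93 / 11.5700

0.0804


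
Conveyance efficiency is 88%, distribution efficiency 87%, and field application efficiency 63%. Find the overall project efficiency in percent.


Ec = 0.88, Eb = 0.87, Ea = 0.63
E = 0.88 * 0.87 * 0.63 * 100 = 48.2328%

48.2328 %


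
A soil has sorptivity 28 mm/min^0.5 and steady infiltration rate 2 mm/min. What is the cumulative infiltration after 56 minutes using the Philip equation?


F = S*sqrt(t) + A*t
F = 28*sqrt(56) + 2*56
F = 28*7.483315 + 112

321.5328 mm


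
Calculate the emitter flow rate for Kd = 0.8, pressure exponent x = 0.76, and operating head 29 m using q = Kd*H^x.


q = Kd * H^x = 0.8 * 29^0.76 = 0.8 * 12.924760

10.3398 L/h


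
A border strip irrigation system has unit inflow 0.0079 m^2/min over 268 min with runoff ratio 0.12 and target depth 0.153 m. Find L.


L = q*t/((1+r)*Z)
L = 0.0079*268/((1+0.12)*0.153)
L = 2.1172/0.17136

12.3553 m


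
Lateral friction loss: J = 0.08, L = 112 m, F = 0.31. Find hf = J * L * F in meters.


hf = J * L * F = 0.08 * 112 * 0.31 = 2.7776 m

2.7776 m


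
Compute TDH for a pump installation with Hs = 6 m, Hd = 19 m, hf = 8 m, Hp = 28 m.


TDH = Hs + Hd + hf + Hp = 6 + 19 + 8 + 28 = 61

61 m


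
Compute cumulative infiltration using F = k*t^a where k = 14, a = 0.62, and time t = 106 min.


F = k * t^a = 14 * 106^0.62
F = 14 * 18.017297

252.2422 mm


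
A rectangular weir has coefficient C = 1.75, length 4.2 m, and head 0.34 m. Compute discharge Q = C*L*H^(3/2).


Q = C * L * H^(3/2) = 1.75 * 4.2 * 0.34^1.5 = 1.75 * 4.2 * 0.198252

1.4572 m^3/s


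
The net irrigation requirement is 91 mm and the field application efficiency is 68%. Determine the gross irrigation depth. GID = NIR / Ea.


Ea = 68% = 0.68
GID = NIR / Ea = 91 / 0.68 = 133.8235 mm

133.8235 mm


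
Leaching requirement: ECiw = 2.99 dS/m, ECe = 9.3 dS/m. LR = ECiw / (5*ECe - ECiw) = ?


LR = ECiw / (5*ECe - ECiw)
LR = 2.99 / (5*9.3 - 2.99)
LR = 2.99 / 43.5100

0.0687


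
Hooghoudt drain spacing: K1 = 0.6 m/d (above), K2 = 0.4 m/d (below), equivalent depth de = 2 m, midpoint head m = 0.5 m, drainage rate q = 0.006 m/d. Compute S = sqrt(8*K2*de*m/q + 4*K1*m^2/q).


S^2 = 8*K2*de*m/q + 4*K1*m^2/q
S^2 = 8*0.4*2*0.5/0.006 + 4*0.6*0.5^2/0.006
S = sqrt(633.3333)

25.1661 m


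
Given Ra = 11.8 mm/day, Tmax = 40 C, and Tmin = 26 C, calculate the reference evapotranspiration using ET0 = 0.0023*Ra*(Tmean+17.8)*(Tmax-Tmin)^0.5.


Tmean = (Tmax + Tmin)/2 = (40 + 26)/2 = 33.0
ET0 = 0.0023 * 11.8 * (33.0 + 17.8) * sqrt(40 - 26)
ET0 = 0.0023 * 11.8 * 50.8 * 3.741657

5.1587 mm/day


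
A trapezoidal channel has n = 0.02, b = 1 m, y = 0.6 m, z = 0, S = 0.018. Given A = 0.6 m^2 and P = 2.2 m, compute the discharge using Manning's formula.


R = A/P = 0.6/2.2 = 0.272727
Q = (1/0.02) * 0.6 * 0.272727^(2/3) * 0.018^0.5

1.6927 m^3/s


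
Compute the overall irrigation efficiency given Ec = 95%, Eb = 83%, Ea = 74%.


Ec = 0.95, Eb = 0.83, Ea = 0.74
E = 0.95 * 0.83 * 0.74 * 100 = 58.3490%

58.3490 %


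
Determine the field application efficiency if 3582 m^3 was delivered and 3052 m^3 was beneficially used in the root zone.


Ea = V_root / V_field * 100 = 3052 / 3582 * 100 = 85.2038%

85.2038 %


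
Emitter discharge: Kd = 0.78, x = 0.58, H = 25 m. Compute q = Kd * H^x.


q = Kd * H^x = 0.78 * 25^0.58 = 0.78 * 6.468524

5.0454 L/h


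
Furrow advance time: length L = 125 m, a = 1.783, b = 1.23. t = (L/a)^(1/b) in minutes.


t = (L/a)^(1/b)
t = (125/1.783)^(1/1.23)
t = 70.106562^(1/1.23)

31.6677 min


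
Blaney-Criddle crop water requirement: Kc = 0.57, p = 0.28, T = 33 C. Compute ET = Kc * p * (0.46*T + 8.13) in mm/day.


ET = Kc * p * (0.46*T + 8.13)
ET = 0.57 * 0.28 * (0.46*33 + 8.13)
ET = 0.57 * 0.28 * 23.3100

3.7203 mm/day


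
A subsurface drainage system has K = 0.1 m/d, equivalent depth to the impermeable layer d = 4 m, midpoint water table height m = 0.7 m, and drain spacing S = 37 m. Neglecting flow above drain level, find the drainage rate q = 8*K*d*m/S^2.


q = 8*K*d*m/S^2
q = 8*0.1*4*0.7/37^2
q = 2.2400 / 1369

0.0016 m/d


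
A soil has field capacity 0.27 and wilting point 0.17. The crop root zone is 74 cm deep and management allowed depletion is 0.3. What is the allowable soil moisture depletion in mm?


SMD = (FC - PWP) * d * MAD * 10
SMD = (0.27 - 0.17) * 74 * 0.3 * 10
SMD = 0.1000 * 74 * 0.3 * 10

22.2000 mm


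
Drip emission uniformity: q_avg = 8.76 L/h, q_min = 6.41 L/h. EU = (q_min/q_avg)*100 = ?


EU = (q_min/q_avg)*100 = (6.41/8.76)*100 = 73.1735%

73.1735 %


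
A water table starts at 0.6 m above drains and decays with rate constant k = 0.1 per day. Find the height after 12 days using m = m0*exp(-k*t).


m = m0 * exp(-k*t)
m = 0.6 * exp(-0.1 * 12)
m = 0.6 * exp(-1.2000)

0.1807 m


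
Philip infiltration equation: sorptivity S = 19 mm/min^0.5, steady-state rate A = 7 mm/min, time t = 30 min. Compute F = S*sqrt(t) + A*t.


F = S*sqrt(t) + A*t
F = 19*sqrt(30) + 7*30
F = 19*5.477226 + 210

314.0673 mm


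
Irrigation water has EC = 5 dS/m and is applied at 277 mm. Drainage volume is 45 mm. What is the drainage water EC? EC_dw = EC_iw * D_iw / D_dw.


EC_dw = EC_iw * D_iw / D_dw
EC_dw = 5 * 277 / 45
EC_dw = 1385 / 45

30.7778 dS/m


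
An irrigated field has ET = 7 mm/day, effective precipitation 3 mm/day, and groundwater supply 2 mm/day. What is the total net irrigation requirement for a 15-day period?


Daily deficit = ET - Pe - GW = 7 - 3 - 2 = 2 mm/day
NIR = 2 * 15 = 30 mm

30.0000 mm


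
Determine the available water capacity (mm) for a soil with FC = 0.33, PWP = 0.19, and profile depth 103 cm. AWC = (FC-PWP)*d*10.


AWC = (FC - PWP) * d * 10
AWC = (0.33 - 0.19) * 103 * 10
AWC = 0.1400 * 103 * 10

144.2000 mm


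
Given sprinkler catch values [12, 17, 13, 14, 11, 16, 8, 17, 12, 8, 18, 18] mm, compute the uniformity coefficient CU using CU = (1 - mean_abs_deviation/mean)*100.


mean = 13.666667 mm
MAD = 3.000000 mm
CU = (1 - 3.000000/13.666667)*100

78.0488 %


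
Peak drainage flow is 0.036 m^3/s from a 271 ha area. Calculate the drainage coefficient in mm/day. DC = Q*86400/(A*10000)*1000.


DC = Q * 86400 / (A * 10000) * 1000
DC = 0.036 * 86400 / (271 * 10000) * 1000
DC = 3110400.0000 / 2710000

1.1477 mm/day


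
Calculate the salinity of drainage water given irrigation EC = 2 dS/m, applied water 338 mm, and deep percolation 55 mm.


EC_dw = EC_iw * D_iw / D_dw
EC_dw = 2 * 338 / 55
EC_dw = 676 / 55

12.2909 dS/m


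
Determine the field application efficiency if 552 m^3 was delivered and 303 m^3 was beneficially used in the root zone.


Ea = V_root / V_field * 100 = 303 / 552 * 100 = 54.8913%

54.8913 %


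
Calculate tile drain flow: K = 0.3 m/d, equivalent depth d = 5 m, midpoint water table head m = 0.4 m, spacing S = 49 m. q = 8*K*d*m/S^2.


q = 8*K*d*m/S^2
q = 8*0.3*5*0.4/49^2
q = 4.8000 / 2401

0.0020 m/d


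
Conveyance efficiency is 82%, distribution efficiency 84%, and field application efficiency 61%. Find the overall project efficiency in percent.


Ec = 0.82, Eb = 0.84, Ea = 0.61
E = 0.82 * 0.84 * 0.61 * 100 = 42.0168%

42.0168 %


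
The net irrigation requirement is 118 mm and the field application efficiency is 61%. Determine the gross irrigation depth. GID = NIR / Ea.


Ea = 61% = 0.61
GID = NIR / Ea = 118 / 0.61 = 193.4426 mm

193.4426 mm


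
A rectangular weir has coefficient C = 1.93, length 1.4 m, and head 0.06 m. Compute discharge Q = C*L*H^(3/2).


Q = C * L * H^(3/2) = 1.93 * 1.4 * 0.06^1.5 = 1.93 * 1.4 * 0.014697

0.0397 m^3/s


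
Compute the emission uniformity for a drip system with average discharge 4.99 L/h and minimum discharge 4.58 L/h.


EU = (q_min/q_avg)*100 = (4.58/4.99)*100 = 91.7836%

91.7836 %


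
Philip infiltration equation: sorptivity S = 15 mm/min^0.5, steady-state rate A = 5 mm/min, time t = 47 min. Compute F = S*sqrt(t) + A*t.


F = S*sqrt(t) + A*t
F = 15*sqrt(47) + 5*47
F = 15*6.855655 + 235

337.8348 mm


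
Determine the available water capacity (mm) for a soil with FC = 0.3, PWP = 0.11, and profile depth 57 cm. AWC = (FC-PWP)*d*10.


AWC = (FC - PWP) * d * 10
AWC = (0.3 - 0.11) * 57 * 10
AWC = 0.1900 * 57 * 10

108.3000 mm


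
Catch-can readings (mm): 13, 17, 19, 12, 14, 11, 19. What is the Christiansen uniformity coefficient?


mean = 15.000000 mm
MAD = 2.857143 mm
CU = (1 - 2.857143/15.000000)*100

80.9524 %


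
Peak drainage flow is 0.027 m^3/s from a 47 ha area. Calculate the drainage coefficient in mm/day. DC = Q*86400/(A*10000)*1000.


DC = Q * 86400 / (A * 10000) * 1000
DC = 0.027 * 86400 / (47 * 10000) * 1000
DC = 2332800.0000 / 470000

4.9634 mm/day


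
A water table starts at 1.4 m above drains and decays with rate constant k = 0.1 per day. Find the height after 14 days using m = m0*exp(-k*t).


m = m0 * exp(-k*t)
m = 1.4 * exp(-0.1 * 14)
m = 1.4 * exp(-1.4000)

0.3452 m


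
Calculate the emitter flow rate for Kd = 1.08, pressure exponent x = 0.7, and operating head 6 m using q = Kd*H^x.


q = Kd * H^x = 1.08 * 6^0.7 = 1.08 * 3.505144

3.7856 L/h


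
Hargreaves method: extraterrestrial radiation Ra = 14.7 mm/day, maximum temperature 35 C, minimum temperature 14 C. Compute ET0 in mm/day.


Tmean = (Tmax + Tmin)/2 = (35 + 14)/2 = 24.5
ET0 = 0.0023 * 14.7 * (24.5 + 17.8) * sqrt(35 - 14)
ET0 = 0.0023 * 14.7 * 42.3 * 4.582576

6.5538 mm/day


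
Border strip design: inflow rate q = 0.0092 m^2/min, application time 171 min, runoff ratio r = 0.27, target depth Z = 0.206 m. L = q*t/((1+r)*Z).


L = q*t/((1+r)*Z)
L = 0.0092*171/((1+0.27)*0.206)
L = 1.5732/0.26162

6.0133 m


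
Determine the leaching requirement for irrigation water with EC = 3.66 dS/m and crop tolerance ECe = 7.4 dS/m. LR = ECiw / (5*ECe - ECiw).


LR = ECiw / (5*ECe - ECiw)
LR = 3.66 / (5*7.4 - 3.66)
LR = 3.66 / 33.3400

0.1098


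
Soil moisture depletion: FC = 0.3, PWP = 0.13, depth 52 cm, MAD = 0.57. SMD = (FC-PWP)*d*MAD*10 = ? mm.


SMD = (FC - PWP) * d * MAD * 10
SMD = (0.3 - 0.13) * 52 * 0.57 * 10
SMD = 0.1700 * 52 * 0.57 * 10

50.3880 mm


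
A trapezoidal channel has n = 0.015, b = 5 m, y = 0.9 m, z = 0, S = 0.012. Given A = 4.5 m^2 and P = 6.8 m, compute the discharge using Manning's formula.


R = A/P = 4.5/6.8 = 0.661765
Q = (1/0.015) * 4.5 * 0.661765^(2/3) * 0.012^0.5

24.9564 m^3/s


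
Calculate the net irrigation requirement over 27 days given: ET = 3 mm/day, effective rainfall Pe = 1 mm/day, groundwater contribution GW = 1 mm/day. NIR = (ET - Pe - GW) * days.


Daily deficit = ET - Pe - GW = 3 - 1 - 1 = 1 mm/day
NIR = 1 * 27 = 27 mm

27.0000 mm


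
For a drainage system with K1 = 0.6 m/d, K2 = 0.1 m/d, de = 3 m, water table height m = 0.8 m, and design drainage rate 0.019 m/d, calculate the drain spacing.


S^2 = 8*K2*de*m/q + 4*K1*m^2/q
S^2 = 8*0.1*3*0.8/0.019 + 4*0.6*0.8^2/0.019
S = sqrt(181.8947)

13.4868 m


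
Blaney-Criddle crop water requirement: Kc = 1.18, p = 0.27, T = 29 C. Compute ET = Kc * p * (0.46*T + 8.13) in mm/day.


ET = Kc * p * (0.46*T + 8.13)
ET = 1.18 * 0.27 * (0.46*29 + 8.13)
ET = 1.18 * 0.27 * 21.4700

6.8403 mm/day


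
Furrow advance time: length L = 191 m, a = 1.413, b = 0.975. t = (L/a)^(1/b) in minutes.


t = (L/a)^(1/b)
t = (191/1.413)^(1/0.975)
t = 135.173390^(1/0.975)

153.2955 min


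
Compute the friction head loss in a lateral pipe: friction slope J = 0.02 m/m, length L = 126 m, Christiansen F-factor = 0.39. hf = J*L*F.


hf = J * L * F = 0.02 * 126 * 0.39 = 0.9828 m

0.9828 m


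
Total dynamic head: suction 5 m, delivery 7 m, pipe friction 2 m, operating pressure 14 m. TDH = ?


TDH = Hs + Hd + hf + Hp = 5 + 7 + 2 + 14 = 28

28 m


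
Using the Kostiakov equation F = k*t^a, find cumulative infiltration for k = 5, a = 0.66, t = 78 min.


F = k * t^a = 5 * 78^0.66
F = 5 * 17.733009

88.6650 mm


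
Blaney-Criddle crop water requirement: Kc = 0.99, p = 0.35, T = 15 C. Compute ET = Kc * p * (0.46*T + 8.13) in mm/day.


ET = Kc * p * (0.46*T + 8.13)
ET = 0.99 * 0.35 * (0.46*15 + 8.13)
ET = 0.99 * 0.35 * 15.0300

5.2079 mm/day


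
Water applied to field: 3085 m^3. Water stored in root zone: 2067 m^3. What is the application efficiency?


Ea = V_root / V_field * 100 = 2067 / 3085 * 100 = 67.0016%

67.0016 %


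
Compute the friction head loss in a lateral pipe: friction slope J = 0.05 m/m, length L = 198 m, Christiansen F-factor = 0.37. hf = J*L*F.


hf = J * L * F = 0.05 * 198 * 0.37 = 3.6630 m

3.6630 m


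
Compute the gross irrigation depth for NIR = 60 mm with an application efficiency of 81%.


Ea = 81% = 0.81
GID = NIR / Ea = 60 / 0.81 = 74.0741 mm

74.0741 mm


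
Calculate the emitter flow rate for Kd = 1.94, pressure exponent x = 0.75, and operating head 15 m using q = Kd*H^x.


q = Kd * H^x = 1.94 * 15^0.75 = 1.94 * 7.621991

14.7867 L/h


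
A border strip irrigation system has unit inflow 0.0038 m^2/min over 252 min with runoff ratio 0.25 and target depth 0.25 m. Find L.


L = q*t/((1+r)*Z)
L = 0.0038*252/((1+0.25)*0.25)
L = 0.9576/0.3125

3.0643 m
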